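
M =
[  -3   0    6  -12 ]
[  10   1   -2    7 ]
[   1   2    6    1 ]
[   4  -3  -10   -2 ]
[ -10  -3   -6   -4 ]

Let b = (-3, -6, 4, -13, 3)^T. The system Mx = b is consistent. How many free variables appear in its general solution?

1

Row reduce the augmented matrix [M | b].
R2 ← R2 + (10/3)·R1: [0, 1, 18, -33, -16]
R3 ← R3 + (1/3)·R1: [0, 2, 8, -3, 3]
R4 ← R4 + (4/3)·R1: [0, -3, -2, -18, -17]
R5 ← R5 − (10/3)·R1: [0, -3, -26, 36, 13]
R3 ← R3 − (2)·R2: [0, 0, -28, 63, 35]
R4 ← R4 + (3)·R2: [0, 0, 52, -117, -65]
R5 ← R5 + (3)·R2: [0, 0, 28, -63, -35]
R4 ← R4 + (13/7)·R3: [0, 0, 0, 0, 0]
R5 ← R5 + R3: [0, 0, 0, 0, 0]
The echelon form has 3 nonzero rows, and every pivot lies in the first 4 columns, so rank(M) = rank([M|b]) = 3.
The system is consistent.
Free variables = (unknowns) − (rank) = 4 − 3 = 1.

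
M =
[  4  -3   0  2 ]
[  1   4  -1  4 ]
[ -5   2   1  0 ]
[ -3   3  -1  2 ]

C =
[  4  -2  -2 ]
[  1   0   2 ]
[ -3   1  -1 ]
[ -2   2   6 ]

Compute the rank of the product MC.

First compute MC:
[[  9,  -4,  -2],
 [  3,   5,  31],
 [-21,  11,  13],
 [-10,   9,  25]]
Now row reduce the product.
R2 ← R2 − (1/3)·R1: [0, 19/3, 95/3]
R3 ← R3 + (7/3)·R1: [0, 5/3, 25/3]
R4 ← R4 + (10/9)·R1: [0, 41/9, 205/9]
R3 ← R3 − (5/19)·R2: [0, 0, 0]
R4 ← R4 − (41/57)·R2: [0, 0, 0]
2 nonzero rows, so rank(MC) = 2.

2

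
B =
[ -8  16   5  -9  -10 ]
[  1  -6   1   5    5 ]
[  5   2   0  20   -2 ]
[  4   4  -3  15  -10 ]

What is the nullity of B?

1

Row reduce to echelon form.
R2 ← R2 + (1/8)·R1: [0, -4, 13/8, 31/8, 15/4]
R3 ← R3 + (5/8)·R1: [0, 12, 25/8, 115/8, -33/4]
R4 ← R4 + (1/2)·R1: [0, 12, -1/2, 21/2, -15]
R3 ← R3 + (3)·R2: [0, 0, 8, 26, 3]
R4 ← R4 + (3)·R2: [0, 0, 35/8, 177/8, -15/4]
R4 ← R4 − (35/64)·R3: [0, 0, 0, 253/32, -345/64]
4 nonzero rows, so rank(B) = 4.
B has 5 columns; by rank–nullity, nullity = 5 − 4 = 1.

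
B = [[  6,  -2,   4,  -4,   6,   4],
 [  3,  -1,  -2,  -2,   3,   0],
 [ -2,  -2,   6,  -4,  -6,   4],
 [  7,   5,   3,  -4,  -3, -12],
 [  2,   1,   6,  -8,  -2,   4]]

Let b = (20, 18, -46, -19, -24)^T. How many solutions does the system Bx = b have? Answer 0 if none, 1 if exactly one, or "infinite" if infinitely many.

infinite

Row reduce the augmented matrix [B | b].
R2 ← R2 − (1/2)·R1: [0, 0, -4, 0, 0, -2, 8]
R3 ← R3 + (1/3)·R1: [0, -8/3, 22/3, -16/3, -4, 16/3, -118/3]
R4 ← R4 − (7/6)·R1: [0, 22/3, -5/3, 2/3, -10, -50/3, -127/3]
R5 ← R5 − (1/3)·R1: [0, 5/3, 14/3, -20/3, -4, 8/3, -92/3]
Swap R2 ↔ R3
R4 ← R4 + (11/4)·R2: [0, 0, 37/2, -14, -21, -2, -301/2]
R5 ← R5 + (5/8)·R2: [0, 0, 37/4, -10, -13/2, 6, -221/4]
R4 ← R4 + (37/8)·R3: [0, 0, 0, -14, -21, -45/4, -227/2]
R5 ← R5 + (37/16)·R3: [0, 0, 0, -10, -13/2, 11/8, -147/4]
R5 ← R5 − (5/7)·R4: [0, 0, 0, 0, 17/2, 527/56, 1241/28]
The echelon form has 5 nonzero rows, and every pivot lies in the first 6 columns, so rank(B) = rank([B|b]) = 5.
The system is consistent.
rank = 5 < 6 unknowns, so there are infinitely many solutions.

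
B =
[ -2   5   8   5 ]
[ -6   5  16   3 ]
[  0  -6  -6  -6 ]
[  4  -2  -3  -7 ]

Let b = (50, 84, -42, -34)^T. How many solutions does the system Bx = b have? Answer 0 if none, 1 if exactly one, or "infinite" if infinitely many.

Row reduce the augmented matrix [B | b].
R2 ← R2 − (3)·R1: [0, -10, -8, -12, -66]
R4 ← R4 + (2)·R1: [0, 8, 13, 3, 66]
R3 ← R3 − (3/5)·R2: [0, 0, -6/5, 6/5, -12/5]
R4 ← R4 + (4/5)·R2: [0, 0, 33/5, -33/5, 66/5]
R4 ← R4 + (11/2)·R3: [0, 0, 0, 0, 0]
The echelon form has 3 nonzero rows, and every pivot lies in the first 4 columns, so rank(B) = rank([B|b]) = 3.
The system is consistent.
rank = 3 < 4 unknowns, so there are infinitely many solutions.

infinite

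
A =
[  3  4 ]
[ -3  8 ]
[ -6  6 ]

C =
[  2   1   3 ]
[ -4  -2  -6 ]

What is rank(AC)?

First compute AC:
[[-10,  -5, -15],
 [-38, -19, -57],
 [-36, -18, -54]]
Now row reduce the product.
R2 ← R2 − (19/5)·R1: [0, 0, 0]
R3 ← R3 − (18/5)·R1: [0, 0, 0]
1 nonzero row, so rank(AC) = 1.

1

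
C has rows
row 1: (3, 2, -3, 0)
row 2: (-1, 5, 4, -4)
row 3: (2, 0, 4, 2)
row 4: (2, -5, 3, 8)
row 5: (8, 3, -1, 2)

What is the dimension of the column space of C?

Row reduce to echelon form.
R2 ← R2 + (1/3)·R1: [0, 17/3, 3, -4]
R3 ← R3 − (2/3)·R1: [0, -4/3, 6, 2]
R4 ← R4 − (2/3)·R1: [0, -19/3, 5, 8]
R5 ← R5 − (8/3)·R1: [0, -7/3, 7, 2]
R3 ← R3 + (4/17)·R2: [0, 0, 114/17, 18/17]
R4 ← R4 + (19/17)·R2: [0, 0, 142/17, 60/17]
R5 ← R5 + (7/17)·R2: [0, 0, 140/17, 6/17]
R4 ← R4 − (71/57)·R3: [0, 0, 0, 42/19]
R5 ← R5 − (70/57)·R3: [0, 0, 0, -18/19]
R5 ← R5 + (3/7)·R4: [0, 0, 0, 0]
Echelon form has 4 nonzero rows, so rank(C) = 4.
The column space has dimension equal to the rank: 4.

4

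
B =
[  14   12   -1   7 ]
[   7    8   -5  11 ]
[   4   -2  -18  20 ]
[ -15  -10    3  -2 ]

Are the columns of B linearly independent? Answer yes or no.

Row reduce B to echelon form.
R2 ← R2 − (1/2)·R1: [0, 2, -9/2, 15/2]
R3 ← R3 − (2/7)·R1: [0, -38/7, -124/7, 18]
R4 ← R4 + (15/14)·R1: [0, 20/7, 27/14, 11/2]
R3 ← R3 + (19/7)·R2: [0, 0, -419/14, 537/14]
R4 ← R4 − (10/7)·R2: [0, 0, 117/14, -73/14]
R4 ← R4 + (117/419)·R3: [0, 0, 0, 2303/419]
4 pivots among 4 columns.
Every column is a pivot column, so the columns are linearly independent.

yes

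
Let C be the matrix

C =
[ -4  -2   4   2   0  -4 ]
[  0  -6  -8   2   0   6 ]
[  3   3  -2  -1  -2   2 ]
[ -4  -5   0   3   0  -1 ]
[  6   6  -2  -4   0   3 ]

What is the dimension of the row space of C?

Row reduce to echelon form.
R3 ← R3 + (3/4)·R1: [0, 3/2, 1, 1/2, -2, -1]
R4 ← R4 − R1: [0, -3, -4, 1, 0, 3]
R5 ← R5 + (3/2)·R1: [0, 3, 4, -1, 0, -3]
R3 ← R3 + (1/4)·R2: [0, 0, -1, 1, -2, 1/2]
R4 ← R4 − (1/2)·R2: [0, 0, 0, 0, 0, 0]
R5 ← R5 + (1/2)·R2: [0, 0, 0, 0, 0, 0]
Echelon form has 3 nonzero rows, so rank(C) = 3.
The row space has dimension equal to the rank: 3.

3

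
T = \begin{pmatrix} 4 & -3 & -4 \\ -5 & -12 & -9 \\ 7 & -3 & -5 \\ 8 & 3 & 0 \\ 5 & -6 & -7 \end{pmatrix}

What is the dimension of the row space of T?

2

Row reduce to echelon form.
R2 ← R2 + (5/4)·R1: [0, -63/4, -14]
R3 ← R3 − (7/4)·R1: [0, 9/4, 2]
R4 ← R4 − (2)·R1: [0, 9, 8]
R5 ← R5 − (5/4)·R1: [0, -9/4, -2]
R3 ← R3 + (1/7)·R2: [0, 0, 0]
R4 ← R4 + (4/7)·R2: [0, 0, 0]
R5 ← R5 − (1/7)·R2: [0, 0, 0]
Echelon form has 2 nonzero rows, so rank(T) = 2.
The row space has dimension equal to the rank: 2.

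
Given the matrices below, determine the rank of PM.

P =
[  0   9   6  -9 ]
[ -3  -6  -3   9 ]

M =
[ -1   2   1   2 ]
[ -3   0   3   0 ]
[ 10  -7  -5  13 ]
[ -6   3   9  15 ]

First compute PM:
[[ 87, -69, -84, -57],
 [-63,  42,  75,  90]]
Now row reduce the product.
R2 ← R2 + (21/29)·R1: [0, -231/29, 411/29, 1413/29]
2 nonzero rows, so rank(PM) = 2.

2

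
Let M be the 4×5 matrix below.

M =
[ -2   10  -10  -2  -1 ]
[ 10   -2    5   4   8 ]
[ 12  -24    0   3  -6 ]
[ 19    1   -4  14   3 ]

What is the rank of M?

Row reduce to echelon form.
R2 ← R2 + (5)·R1: [0, 48, -45, -6, 3]
R3 ← R3 + (6)·R1: [0, 36, -60, -9, -12]
R4 ← R4 + (19/2)·R1: [0, 96, -99, -5, -13/2]
R3 ← R3 − (3/4)·R2: [0, 0, -105/4, -9/2, -57/4]
R4 ← R4 − (2)·R2: [0, 0, -9, 7, -25/2]
R4 ← R4 − (12/35)·R3: [0, 0, 0, 299/35, -533/70]
Echelon form has 4 nonzero rows, so rank(M) = 4.

4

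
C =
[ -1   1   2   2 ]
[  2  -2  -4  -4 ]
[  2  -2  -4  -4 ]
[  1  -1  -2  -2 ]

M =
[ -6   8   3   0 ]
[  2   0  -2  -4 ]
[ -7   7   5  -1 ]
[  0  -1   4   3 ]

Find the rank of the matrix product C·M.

1

First compute CM:
[[ -6,   4,  13,   0],
 [ 12,  -8, -26,   0],
 [ 12,  -8, -26,   0],
 [  6,  -4, -13,   0]]
Now row reduce the product.
R2 ← R2 + (2)·R1: [0, 0, 0, 0]
R3 ← R3 + (2)·R1: [0, 0, 0, 0]
R4 ← R4 + R1: [0, 0, 0, 0]
1 nonzero row, so rank(CM) = 1.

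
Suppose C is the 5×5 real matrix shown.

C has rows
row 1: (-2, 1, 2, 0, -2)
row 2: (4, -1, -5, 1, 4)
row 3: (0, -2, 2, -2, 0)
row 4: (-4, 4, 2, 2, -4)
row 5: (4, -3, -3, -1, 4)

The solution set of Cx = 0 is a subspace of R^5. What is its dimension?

3

Row reduce to echelon form.
R2 ← R2 + (2)·R1: [0, 1, -1, 1, 0]
R4 ← R4 − (2)·R1: [0, 2, -2, 2, 0]
R5 ← R5 + (2)·R1: [0, -1, 1, -1, 0]
R3 ← R3 + (2)·R2: [0, 0, 0, 0, 0]
R4 ← R4 − (2)·R2: [0, 0, 0, 0, 0]
R5 ← R5 + R2: [0, 0, 0, 0, 0]
2 nonzero rows, so rank(C) = 2.
C has 5 columns; by rank–nullity, nullity = 5 − 2 = 3.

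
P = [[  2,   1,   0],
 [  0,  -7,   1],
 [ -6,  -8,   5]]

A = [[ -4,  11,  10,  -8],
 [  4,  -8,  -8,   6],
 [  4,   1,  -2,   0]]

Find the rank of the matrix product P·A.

2

First compute PA:
[[ -4,  14,  12, -10],
 [-24,  57,  54, -42],
 [ 12,   3,  -6,   0]]
Now row reduce the product.
R2 ← R2 − (6)·R1: [0, -27, -18, 18]
R3 ← R3 + (3)·R1: [0, 45, 30, -30]
R3 ← R3 + (5/3)·R2: [0, 0, 0, 0]
2 nonzero rows, so rank(PA) = 2.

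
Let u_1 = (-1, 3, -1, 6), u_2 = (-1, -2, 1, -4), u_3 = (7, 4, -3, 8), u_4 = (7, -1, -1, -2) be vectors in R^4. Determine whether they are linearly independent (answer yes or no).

no

Form the matrix with these vectors as rows and row reduce.
R2 ← R2 − R1: [0, -5, 2, -10]
R3 ← R3 + (7)·R1: [0, 25, -10, 50]
R4 ← R4 + (7)·R1: [0, 20, -8, 40]
R3 ← R3 + (5)·R2: [0, 0, 0, 0]
R4 ← R4 + (4)·R2: [0, 0, 0, 0]
2 nonzero rows, so the 4 vectors span a space of dimension 2.
Since 2 < 4, the vectors are linearly dependent.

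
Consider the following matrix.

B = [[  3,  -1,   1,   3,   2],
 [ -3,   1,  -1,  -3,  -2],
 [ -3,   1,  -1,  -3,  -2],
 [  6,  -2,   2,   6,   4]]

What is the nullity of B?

4

Row reduce to echelon form.
R2 ← R2 + R1: [0, 0, 0, 0, 0]
R3 ← R3 + R1: [0, 0, 0, 0, 0]
R4 ← R4 − (2)·R1: [0, 0, 0, 0, 0]
1 nonzero row, so rank(B) = 1.
B has 5 columns; by rank–nullity, nullity = 5 − 1 = 4.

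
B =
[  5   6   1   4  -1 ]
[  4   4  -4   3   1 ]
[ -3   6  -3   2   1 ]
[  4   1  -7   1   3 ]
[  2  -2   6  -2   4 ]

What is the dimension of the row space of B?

Row reduce to echelon form.
R2 ← R2 − (4/5)·R1: [0, -4/5, -24/5, -1/5, 9/5]
R3 ← R3 + (3/5)·R1: [0, 48/5, -12/5, 22/5, 2/5]
R4 ← R4 − (4/5)·R1: [0, -19/5, -39/5, -11/5, 19/5]
R5 ← R5 − (2/5)·R1: [0, -22/5, 28/5, -18/5, 22/5]
R3 ← R3 + (12)·R2: [0, 0, -60, 2, 22]
R4 ← R4 − (19/4)·R2: [0, 0, 15, -5/4, -19/4]
R5 ← R5 − (11/2)·R2: [0, 0, 32, -5/2, -11/2]
R4 ← R4 + (1/4)·R3: [0, 0, 0, -3/4, 3/4]
R5 ← R5 + (8/15)·R3: [0, 0, 0, -43/30, 187/30]
R5 ← R5 − (86/45)·R4: [0, 0, 0, 0, 24/5]
Echelon form has 5 nonzero rows, so rank(B) = 5.
The row space has dimension equal to the rank: 5.

5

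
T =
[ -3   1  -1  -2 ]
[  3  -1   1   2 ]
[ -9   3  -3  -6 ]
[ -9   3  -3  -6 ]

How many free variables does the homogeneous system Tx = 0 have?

3

Row reduce to echelon form.
R2 ← R2 + R1: [0, 0, 0, 0]
R3 ← R3 − (3)·R1: [0, 0, 0, 0]
R4 ← R4 − (3)·R1: [0, 0, 0, 0]
1 nonzero row, so rank(T) = 1.
T has 4 columns; by rank–nullity, nullity = 4 − 1 = 3.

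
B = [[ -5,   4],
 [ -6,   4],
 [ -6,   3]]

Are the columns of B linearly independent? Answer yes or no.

Row reduce B to echelon form.
R2 ← R2 − (6/5)·R1: [0, -4/5]
R3 ← R3 − (6/5)·R1: [0, -9/5]
R3 ← R3 − (9/4)·R2: [0, 0]
2 pivots among 2 columns.
Every column is a pivot column, so the columns are linearly independent.

yes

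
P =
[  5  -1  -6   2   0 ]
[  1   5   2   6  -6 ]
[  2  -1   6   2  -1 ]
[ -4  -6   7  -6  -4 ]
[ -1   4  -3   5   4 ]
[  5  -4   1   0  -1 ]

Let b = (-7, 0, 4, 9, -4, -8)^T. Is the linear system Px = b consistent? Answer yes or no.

Row reduce the augmented matrix [P | b].
R2 ← R2 − (1/5)·R1: [0, 26/5, 16/5, 28/5, -6, 7/5]
R3 ← R3 − (2/5)·R1: [0, -3/5, 42/5, 6/5, -1, 34/5]
R4 ← R4 + (4/5)·R1: [0, -34/5, 11/5, -22/5, -4, 17/5]
R5 ← R5 + (1/5)·R1: [0, 19/5, -21/5, 27/5, 4, -27/5]
R6 ← R6 − R1: [0, -3, 7, -2, -1, -1]
R3 ← R3 + (3/26)·R2: [0, 0, 114/13, 24/13, -22/13, 181/26]
R4 ← R4 + (17/13)·R2: [0, 0, 83/13, 38/13, -154/13, 68/13]
R5 ← R5 − (19/26)·R2: [0, 0, -85/13, 17/13, 109/13, -167/26]
R6 ← R6 + (15/26)·R2: [0, 0, 115/13, 16/13, -58/13, -5/26]
R4 ← R4 − (83/114)·R3: [0, 0, 0, 30/19, -605/57, 37/228]
R5 ← R5 + (85/114)·R3: [0, 0, 0, 51/19, 406/57, -281/228]
R6 ← R6 − (115/114)·R3: [0, 0, 0, -12/19, -157/57, -1645/228]
R5 ← R5 − (17/10)·R4: [0, 0, 0, 0, 151/6, -181/120]
R6 ← R6 + (2/5)·R4: [0, 0, 0, 0, -7, -143/20]
R6 ← R6 + (42/151)·R5: [0, 0, 0, 0, 0, -1143/151]
The echelon form has 6 nonzero rows; the last pivot sits in the augmented column, so rank(P) = 5 but rank([P|b]) = 6.
Since the ranks differ, the system is inconsistent.

no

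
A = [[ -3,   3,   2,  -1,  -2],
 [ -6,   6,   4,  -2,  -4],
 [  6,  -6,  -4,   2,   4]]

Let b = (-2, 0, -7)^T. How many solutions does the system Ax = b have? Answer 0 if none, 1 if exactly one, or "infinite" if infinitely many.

0

Row reduce the augmented matrix [A | b].
R2 ← R2 − (2)·R1: [0, 0, 0, 0, 0, 4]
R3 ← R3 + (2)·R1: [0, 0, 0, 0, 0, -11]
R3 ← R3 + (11/4)·R2: [0, 0, 0, 0, 0, 0]
The echelon form has 2 nonzero rows; the last pivot sits in the augmented column, so rank(A) = 1 but rank([A|b]) = 2.
Since the ranks differ, the system is inconsistent.
It has no solutions.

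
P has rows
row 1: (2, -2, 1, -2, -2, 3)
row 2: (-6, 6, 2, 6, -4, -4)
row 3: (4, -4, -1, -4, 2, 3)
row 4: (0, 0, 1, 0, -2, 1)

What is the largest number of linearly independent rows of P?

2

Row reduce to echelon form.
R2 ← R2 + (3)·R1: [0, 0, 5, 0, -10, 5]
R3 ← R3 − (2)·R1: [0, 0, -3, 0, 6, -3]
R3 ← R3 + (3/5)·R2: [0, 0, 0, 0, 0, 0]
R4 ← R4 − (1/5)·R2: [0, 0, 0, 0, 0, 0]
Echelon form has 2 nonzero rows, so rank(P) = 2.
The rank gives the maximum number of linearly independent rows: 2.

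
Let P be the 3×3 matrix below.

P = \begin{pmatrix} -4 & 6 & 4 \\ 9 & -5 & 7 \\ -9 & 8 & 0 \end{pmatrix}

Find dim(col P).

Row reduce to echelon form.
R2 ← R2 + (9/4)·R1: [0, 17/2, 16]
R3 ← R3 − (9/4)·R1: [0, -11/2, -9]
R3 ← R3 + (11/17)·R2: [0, 0, 23/17]
Echelon form has 3 nonzero rows, so rank(P) = 3.
The column space has dimension equal to the rank: 3.

3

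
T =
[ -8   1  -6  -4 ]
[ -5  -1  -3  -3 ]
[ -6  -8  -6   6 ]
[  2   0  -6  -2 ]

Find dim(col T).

Row reduce to echelon form.
R2 ← R2 − (5/8)·R1: [0, -13/8, 3/4, -1/2]
R3 ← R3 − (3/4)·R1: [0, -35/4, -3/2, 9]
R4 ← R4 + (1/4)·R1: [0, 1/4, -15/2, -3]
R3 ← R3 − (70/13)·R2: [0, 0, -72/13, 152/13]
R4 ← R4 + (2/13)·R2: [0, 0, -96/13, -40/13]
R4 ← R4 − (4/3)·R3: [0, 0, 0, -56/3]
Echelon form has 4 nonzero rows, so rank(T) = 4.
The column space has dimension equal to the rank: 4.

4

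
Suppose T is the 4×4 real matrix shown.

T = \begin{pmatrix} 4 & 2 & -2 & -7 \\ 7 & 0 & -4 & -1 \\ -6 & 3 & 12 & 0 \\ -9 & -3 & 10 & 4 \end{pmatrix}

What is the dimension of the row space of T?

4

Row reduce to echelon form.
R2 ← R2 − (7/4)·R1: [0, -7/2, -1/2, 45/4]
R3 ← R3 + (3/2)·R1: [0, 6, 9, -21/2]
R4 ← R4 + (9/4)·R1: [0, 3/2, 11/2, -47/4]
R3 ← R3 + (12/7)·R2: [0, 0, 57/7, 123/14]
R4 ← R4 + (3/7)·R2: [0, 0, 37/7, -97/14]
R4 ← R4 − (37/57)·R3: [0, 0, 0, -240/19]
Echelon form has 4 nonzero rows, so rank(T) = 4.
The row space has dimension equal to the rank: 4.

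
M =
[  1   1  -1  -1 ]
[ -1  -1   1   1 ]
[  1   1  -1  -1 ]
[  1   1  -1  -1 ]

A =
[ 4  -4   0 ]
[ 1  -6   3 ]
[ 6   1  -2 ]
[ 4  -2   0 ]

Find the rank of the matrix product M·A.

First compute MA:
[[ -5,  -9,   5],
 [  5,   9,  -5],
 [ -5,  -9,   5],
 [ -5,  -9,   5]]
Now row reduce the product.
R2 ← R2 + R1: [0, 0, 0]
R3 ← R3 − R1: [0, 0, 0]
R4 ← R4 − R1: [0, 0, 0]
1 nonzero row, so rank(MA) = 1.

1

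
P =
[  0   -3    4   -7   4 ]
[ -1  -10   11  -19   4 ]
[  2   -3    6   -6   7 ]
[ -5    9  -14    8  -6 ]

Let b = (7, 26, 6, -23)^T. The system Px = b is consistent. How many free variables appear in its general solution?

1

Row reduce the augmented matrix [P | b].
Swap R1 ↔ R2
R3 ← R3 + (2)·R1: [0, -23, 28, -44, 15, 58]
R4 ← R4 − (5)·R1: [0, 59, -69, 103, -26, -153]
R3 ← R3 − (23/3)·R2: [0, 0, -8/3, 29/3, -47/3, 13/3]
R4 ← R4 + (59/3)·R2: [0, 0, 29/3, -104/3, 158/3, -46/3]
R4 ← R4 + (29/8)·R3: [0, 0, 0, 3/8, -33/8, 3/8]
The echelon form has 4 nonzero rows, and every pivot lies in the first 5 columns, so rank(P) = rank([P|b]) = 4.
The system is consistent.
Free variables = (unknowns) − (rank) = 5 − 4 = 1.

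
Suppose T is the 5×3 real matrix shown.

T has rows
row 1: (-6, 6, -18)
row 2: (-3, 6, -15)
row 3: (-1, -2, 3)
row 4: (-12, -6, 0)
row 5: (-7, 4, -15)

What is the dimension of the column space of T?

2

Row reduce to echelon form.
R2 ← R2 − (1/2)·R1: [0, 3, -6]
R3 ← R3 − (1/6)·R1: [0, -3, 6]
R4 ← R4 − (2)·R1: [0, -18, 36]
R5 ← R5 − (7/6)·R1: [0, -3, 6]
R3 ← R3 + R2: [0, 0, 0]
R4 ← R4 + (6)·R2: [0, 0, 0]
R5 ← R5 + R2: [0, 0, 0]
Echelon form has 2 nonzero rows, so rank(T) = 2.
The column space has dimension equal to the rank: 2.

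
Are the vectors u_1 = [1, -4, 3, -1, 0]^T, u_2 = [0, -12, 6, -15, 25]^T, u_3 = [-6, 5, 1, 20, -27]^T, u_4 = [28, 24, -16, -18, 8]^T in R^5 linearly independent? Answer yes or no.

Form the matrix with these vectors as rows and row reduce.
R3 ← R3 + (6)·R1: [0, -19, 19, 14, -27]
R4 ← R4 − (28)·R1: [0, 136, -100, 10, 8]
R3 ← R3 − (19/12)·R2: [0, 0, 19/2, 151/4, -799/12]
R4 ← R4 + (34/3)·R2: [0, 0, -32, -160, 874/3]
R4 ← R4 + (64/19)·R3: [0, 0, 0, -624/19, 1274/19]
4 nonzero rows, so the 4 vectors span a space of dimension 4.
Since 4 = 4, the vectors are linearly independent.

yes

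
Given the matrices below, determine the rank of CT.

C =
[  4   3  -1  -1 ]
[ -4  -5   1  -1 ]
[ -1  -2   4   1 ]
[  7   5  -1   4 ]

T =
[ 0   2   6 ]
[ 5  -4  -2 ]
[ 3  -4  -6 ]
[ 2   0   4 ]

2

First compute CT:
[[ 10,   0,  20],
 [-24,   8, -24],
 [  4, -10, -22],
 [ 30,  -2,  54]]
Now row reduce the product.
R2 ← R2 + (12/5)·R1: [0, 8, 24]
R3 ← R3 − (2/5)·R1: [0, -10, -30]
R4 ← R4 − (3)·R1: [0, -2, -6]
R3 ← R3 + (5/4)·R2: [0, 0, 0]
R4 ← R4 + (1/4)·R2: [0, 0, 0]
2 nonzero rows, so rank(CT) = 2.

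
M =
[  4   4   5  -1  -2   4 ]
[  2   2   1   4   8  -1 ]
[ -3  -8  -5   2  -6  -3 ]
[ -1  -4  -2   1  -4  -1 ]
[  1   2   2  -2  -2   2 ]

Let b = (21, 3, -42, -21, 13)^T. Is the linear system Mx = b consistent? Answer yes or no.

yes

Row reduce the augmented matrix [M | b].
R2 ← R2 − (1/2)·R1: [0, 0, -3/2, 9/2, 9, -3, -15/2]
R3 ← R3 + (3/4)·R1: [0, -5, -5/4, 5/4, -15/2, 0, -105/4]
R4 ← R4 + (1/4)·R1: [0, -3, -3/4, 3/4, -9/2, 0, -63/4]
R5 ← R5 − (1/4)·R1: [0, 1, 3/4, -7/4, -3/2, 1, 31/4]
Swap R2 ↔ R3
R4 ← R4 − (3/5)·R2: [0, 0, 0, 0, 0, 0, 0]
R5 ← R5 + (1/5)·R2: [0, 0, 1/2, -3/2, -3, 1, 5/2]
R5 ← R5 + (1/3)·R3: [0, 0, 0, 0, 0, 0, 0]
The echelon form has 3 nonzero rows, and every pivot lies in the first 6 columns, so rank(M) = rank([M|b]) = 3.
The system is consistent.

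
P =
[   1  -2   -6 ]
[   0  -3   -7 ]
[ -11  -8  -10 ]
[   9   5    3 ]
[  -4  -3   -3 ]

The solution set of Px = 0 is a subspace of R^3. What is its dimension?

Row reduce to echelon form.
R3 ← R3 + (11)·R1: [0, -30, -76]
R4 ← R4 − (9)·R1: [0, 23, 57]
R5 ← R5 + (4)·R1: [0, -11, -27]
R3 ← R3 − (10)·R2: [0, 0, -6]
R4 ← R4 + (23/3)·R2: [0, 0, 10/3]
R5 ← R5 − (11/3)·R2: [0, 0, -4/3]
R4 ← R4 + (5/9)·R3: [0, 0, 0]
R5 ← R5 − (2/9)·R3: [0, 0, 0]
3 nonzero rows, so rank(P) = 3.
P has 3 columns; by rank–nullity, nullity = 3 − 3 = 0.

0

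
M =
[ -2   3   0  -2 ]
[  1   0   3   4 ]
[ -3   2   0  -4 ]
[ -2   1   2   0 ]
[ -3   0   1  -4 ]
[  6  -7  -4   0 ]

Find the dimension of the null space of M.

0

Row reduce to echelon form.
R2 ← R2 + (1/2)·R1: [0, 3/2, 3, 3]
R3 ← R3 − (3/2)·R1: [0, -5/2, 0, -1]
R4 ← R4 − R1: [0, -2, 2, 2]
R5 ← R5 − (3/2)·R1: [0, -9/2, 1, -1]
R6 ← R6 + (3)·R1: [0, 2, -4, -6]
R3 ← R3 + (5/3)·R2: [0, 0, 5, 4]
R4 ← R4 + (4/3)·R2: [0, 0, 6, 6]
R5 ← R5 + (3)·R2: [0, 0, 10, 8]
R6 ← R6 − (4/3)·R2: [0, 0, -8, -10]
R4 ← R4 − (6/5)·R3: [0, 0, 0, 6/5]
R5 ← R5 − (2)·R3: [0, 0, 0, 0]
R6 ← R6 + (8/5)·R3: [0, 0, 0, -18/5]
R6 ← R6 + (3)·R4: [0, 0, 0, 0]
4 nonzero rows, so rank(M) = 4.
M has 4 columns; by rank–nullity, nullity = 4 − 4 = 0.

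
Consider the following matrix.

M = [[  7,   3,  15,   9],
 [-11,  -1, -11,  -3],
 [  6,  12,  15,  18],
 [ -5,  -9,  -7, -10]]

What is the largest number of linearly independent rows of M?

Row reduce to echelon form.
R2 ← R2 + (11/7)·R1: [0, 26/7, 88/7, 78/7]
R3 ← R3 − (6/7)·R1: [0, 66/7, 15/7, 72/7]
R4 ← R4 + (5/7)·R1: [0, -48/7, 26/7, -25/7]
R3 ← R3 − (33/13)·R2: [0, 0, -387/13, -18]
R4 ← R4 + (24/13)·R2: [0, 0, 350/13, 17]
R4 ← R4 + (350/387)·R3: [0, 0, 0, 31/43]
Echelon form has 4 nonzero rows, so rank(M) = 4.
The rank gives the maximum number of linearly independent rows: 4.

4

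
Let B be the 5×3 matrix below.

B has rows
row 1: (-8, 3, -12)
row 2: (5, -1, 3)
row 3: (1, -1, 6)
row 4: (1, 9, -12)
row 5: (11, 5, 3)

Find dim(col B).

3

Row reduce to echelon form.
R2 ← R2 + (5/8)·R1: [0, 7/8, -9/2]
R3 ← R3 + (1/8)·R1: [0, -5/8, 9/2]
R4 ← R4 + (1/8)·R1: [0, 75/8, -27/2]
R5 ← R5 + (11/8)·R1: [0, 73/8, -27/2]
R3 ← R3 + (5/7)·R2: [0, 0, 9/7]
R4 ← R4 − (75/7)·R2: [0, 0, 243/7]
R5 ← R5 − (73/7)·R2: [0, 0, 234/7]
R4 ← R4 − (27)·R3: [0, 0, 0]
R5 ← R5 − (26)·R3: [0, 0, 0]
Echelon form has 3 nonzero rows, so rank(B) = 3.
The column space has dimension equal to the rank: 3.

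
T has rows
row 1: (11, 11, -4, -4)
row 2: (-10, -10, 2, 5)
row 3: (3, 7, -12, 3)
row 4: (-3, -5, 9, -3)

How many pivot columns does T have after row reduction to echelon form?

3

Row reduce to echelon form.
R2 ← R2 + (10/11)·R1: [0, 0, -18/11, 15/11]
R3 ← R3 − (3/11)·R1: [0, 4, -120/11, 45/11]
R4 ← R4 + (3/11)·R1: [0, -2, 87/11, -45/11]
Swap R2 ↔ R3
R4 ← R4 + (1/2)·R2: [0, 0, 27/11, -45/22]
R4 ← R4 + (3/2)·R3: [0, 0, 0, 0]
Echelon form has 3 nonzero rows, so rank(T) = 3.
Each nonzero row contributes one pivot column: 3 pivot columns.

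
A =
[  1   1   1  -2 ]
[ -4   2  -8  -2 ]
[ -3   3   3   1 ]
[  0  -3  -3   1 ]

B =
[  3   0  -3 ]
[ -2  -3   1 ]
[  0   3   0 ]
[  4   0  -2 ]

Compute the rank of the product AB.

First compute AB:
[[ -7,   0,   2],
 [-24, -30,  18],
 [-11,   0,  10],
 [ 10,   0,  -5]]
Now row reduce the product.
R2 ← R2 − (24/7)·R1: [0, -30, 78/7]
R3 ← R3 − (11/7)·R1: [0, 0, 48/7]
R4 ← R4 + (10/7)·R1: [0, 0, -15/7]
R4 ← R4 + (5/16)·R3: [0, 0, 0]
3 nonzero rows, so rank(AB) = 3.

3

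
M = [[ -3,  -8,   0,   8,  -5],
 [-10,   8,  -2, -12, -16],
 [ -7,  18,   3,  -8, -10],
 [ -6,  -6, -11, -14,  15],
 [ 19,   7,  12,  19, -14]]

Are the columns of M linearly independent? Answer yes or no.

Row reduce M to echelon form.
R2 ← R2 − (10/3)·R1: [0, 104/3, -2, -116/3, 2/3]
R3 ← R3 − (7/3)·R1: [0, 110/3, 3, -80/3, 5/3]
R4 ← R4 − (2)·R1: [0, 10, -11, -30, 25]
R5 ← R5 + (19/3)·R1: [0, -131/3, 12, 209/3, -137/3]
R3 ← R3 − (55/52)·R2: [0, 0, 133/26, 185/13, 25/26]
R4 ← R4 − (15/52)·R2: [0, 0, -271/26, -245/13, 645/26]
R5 ← R5 + (131/104)·R2: [0, 0, 493/52, 545/26, -2331/52]
R4 ← R4 + (271/133)·R3: [0, 0, 0, 1350/133, 3560/133]
R5 ← R5 − (493/266)·R3: [0, 0, 0, -720/133, -6199/133]
R5 ← R5 + (8/15)·R4: [0, 0, 0, 0, -97/3]
5 pivots among 5 columns.
Every column is a pivot column, so the columns are linearly independent.

yes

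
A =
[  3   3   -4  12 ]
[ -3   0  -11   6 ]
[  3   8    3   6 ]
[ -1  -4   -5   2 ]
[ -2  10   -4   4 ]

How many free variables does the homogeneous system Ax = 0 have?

1

Row reduce to echelon form.
R2 ← R2 + R1: [0, 3, -15, 18]
R3 ← R3 − R1: [0, 5, 7, -6]
R4 ← R4 + (1/3)·R1: [0, -3, -19/3, 6]
R5 ← R5 + (2/3)·R1: [0, 12, -20/3, 12]
R3 ← R3 − (5/3)·R2: [0, 0, 32, -36]
R4 ← R4 + R2: [0, 0, -64/3, 24]
R5 ← R5 − (4)·R2: [0, 0, 160/3, -60]
R4 ← R4 + (2/3)·R3: [0, 0, 0, 0]
R5 ← R5 − (5/3)·R3: [0, 0, 0, 0]
3 nonzero rows, so rank(A) = 3.
A has 4 columns; by rank–nullity, nullity = 4 − 3 = 1.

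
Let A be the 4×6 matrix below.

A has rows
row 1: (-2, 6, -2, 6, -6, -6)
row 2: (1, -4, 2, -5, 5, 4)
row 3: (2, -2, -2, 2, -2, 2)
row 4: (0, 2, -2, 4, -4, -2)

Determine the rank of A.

2

Row reduce to echelon form.
R2 ← R2 + (1/2)·R1: [0, -1, 1, -2, 2, 1]
R3 ← R3 + R1: [0, 4, -4, 8, -8, -4]
R3 ← R3 + (4)·R2: [0, 0, 0, 0, 0, 0]
R4 ← R4 + (2)·R2: [0, 0, 0, 0, 0, 0]
Echelon form has 2 nonzero rows, so rank(A) = 2.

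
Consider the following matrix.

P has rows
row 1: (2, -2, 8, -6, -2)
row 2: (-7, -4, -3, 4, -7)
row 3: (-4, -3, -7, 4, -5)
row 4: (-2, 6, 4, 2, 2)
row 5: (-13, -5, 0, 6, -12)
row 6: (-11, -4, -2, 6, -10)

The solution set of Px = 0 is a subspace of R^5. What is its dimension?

Row reduce to echelon form.
R2 ← R2 + (7/2)·R1: [0, -11, 25, -17, -14]
R3 ← R3 + (2)·R1: [0, -7, 9, -8, -9]
R4 ← R4 + R1: [0, 4, 12, -4, 0]
R5 ← R5 + (13/2)·R1: [0, -18, 52, -33, -25]
R6 ← R6 + (11/2)·R1: [0, -15, 42, -27, -21]
R3 ← R3 − (7/11)·R2: [0, 0, -76/11, 31/11, -1/11]
R4 ← R4 + (4/11)·R2: [0, 0, 232/11, -112/11, -56/11]
R5 ← R5 − (18/11)·R2: [0, 0, 122/11, -57/11, -23/11]
R6 ← R6 − (15/11)·R2: [0, 0, 87/11, -42/11, -21/11]
R4 ← R4 + (58/19)·R3: [0, 0, 0, -30/19, -102/19]
R5 ← R5 + (61/38)·R3: [0, 0, 0, -25/38, -85/38]
R6 ← R6 + (87/76)·R3: [0, 0, 0, -45/76, -153/76]
R5 ← R5 − (5/12)·R4: [0, 0, 0, 0, 0]
R6 ← R6 − (3/8)·R4: [0, 0, 0, 0, 0]
4 nonzero rows, so rank(P) = 4.
P has 5 columns; by rank–nullity, nullity = 5 − 4 = 1.

1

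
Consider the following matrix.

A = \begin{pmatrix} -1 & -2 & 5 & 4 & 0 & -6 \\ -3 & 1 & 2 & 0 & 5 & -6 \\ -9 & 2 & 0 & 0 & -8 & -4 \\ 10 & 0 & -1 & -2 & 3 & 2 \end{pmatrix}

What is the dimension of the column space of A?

4

Row reduce to echelon form.
R2 ← R2 − (3)·R1: [0, 7, -13, -12, 5, 12]
R3 ← R3 − (9)·R1: [0, 20, -45, -36, -8, 50]
R4 ← R4 + (10)·R1: [0, -20, 49, 38, 3, -58]
R3 ← R3 − (20/7)·R2: [0, 0, -55/7, -12/7, -156/7, 110/7]
R4 ← R4 + (20/7)·R2: [0, 0, 83/7, 26/7, 121/7, -166/7]
R4 ← R4 + (83/55)·R3: [0, 0, 0, 62/55, -899/55, 0]
Echelon form has 4 nonzero rows, so rank(A) = 4.
The column space has dimension equal to the rank: 4.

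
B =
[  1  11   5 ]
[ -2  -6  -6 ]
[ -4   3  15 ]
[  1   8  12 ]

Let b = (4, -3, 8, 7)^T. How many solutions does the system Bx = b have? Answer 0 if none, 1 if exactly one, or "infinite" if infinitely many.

Row reduce the augmented matrix [B | b].
R2 ← R2 + (2)·R1: [0, 16, 4, 5]
R3 ← R3 + (4)·R1: [0, 47, 35, 24]
R4 ← R4 − R1: [0, -3, 7, 3]
R3 ← R3 − (47/16)·R2: [0, 0, 93/4, 149/16]
R4 ← R4 + (3/16)·R2: [0, 0, 31/4, 63/16]
R4 ← R4 − (1/3)·R3: [0, 0, 0, 5/6]
The echelon form has 4 nonzero rows; the last pivot sits in the augmented column, so rank(B) = 3 but rank([B|b]) = 4.
Since the ranks differ, the system is inconsistent.
It has no solutions.

0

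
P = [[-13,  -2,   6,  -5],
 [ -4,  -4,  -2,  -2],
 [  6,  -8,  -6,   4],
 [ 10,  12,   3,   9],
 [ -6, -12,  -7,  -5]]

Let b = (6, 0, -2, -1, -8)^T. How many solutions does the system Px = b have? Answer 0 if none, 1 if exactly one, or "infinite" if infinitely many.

Row reduce the augmented matrix [P | b].
R2 ← R2 − (4/13)·R1: [0, -44/13, -50/13, -6/13, -24/13]
R3 ← R3 + (6/13)·R1: [0, -116/13, -42/13, 22/13, 10/13]
R4 ← R4 + (10/13)·R1: [0, 136/13, 99/13, 67/13, 47/13]
R5 ← R5 − (6/13)·R1: [0, -144/13, -127/13, -35/13, -140/13]
R3 ← R3 − (29/11)·R2: [0, 0, 76/11, 32/11, 62/11]
R4 ← R4 + (34/11)·R2: [0, 0, -47/11, 41/11, -23/11]
R5 ← R5 − (36/11)·R2: [0, 0, 31/11, -13/11, -52/11]
R4 ← R4 + (47/76)·R3: [0, 0, 0, 105/19, 53/38]
R5 ← R5 − (31/76)·R3: [0, 0, 0, -45/19, -267/38]
R5 ← R5 + (3/7)·R4: [0, 0, 0, 0, -45/7]
The echelon form has 5 nonzero rows; the last pivot sits in the augmented column, so rank(P) = 4 but rank([P|b]) = 5.
Since the ranks differ, the system is inconsistent.
It has no solutions.

0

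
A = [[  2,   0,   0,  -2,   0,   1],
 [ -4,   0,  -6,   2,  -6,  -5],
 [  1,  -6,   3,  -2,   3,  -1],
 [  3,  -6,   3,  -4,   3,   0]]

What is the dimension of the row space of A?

3

Row reduce to echelon form.
R2 ← R2 + (2)·R1: [0, 0, -6, -2, -6, -3]
R3 ← R3 − (1/2)·R1: [0, -6, 3, -1, 3, -3/2]
R4 ← R4 − (3/2)·R1: [0, -6, 3, -1, 3, -3/2]
Swap R2 ↔ R3
R4 ← R4 − R2: [0, 0, 0, 0, 0, 0]
Echelon form has 3 nonzero rows, so rank(A) = 3.
The row space has dimension equal to the rank: 3.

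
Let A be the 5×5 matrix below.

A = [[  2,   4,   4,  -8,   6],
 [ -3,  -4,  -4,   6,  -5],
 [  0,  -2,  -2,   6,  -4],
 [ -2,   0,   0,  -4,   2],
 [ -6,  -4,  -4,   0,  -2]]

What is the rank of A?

2

Row reduce to echelon form.
R2 ← R2 + (3/2)·R1: [0, 2, 2, -6, 4]
R4 ← R4 + R1: [0, 4, 4, -12, 8]
R5 ← R5 + (3)·R1: [0, 8, 8, -24, 16]
R3 ← R3 + R2: [0, 0, 0, 0, 0]
R4 ← R4 − (2)·R2: [0, 0, 0, 0, 0]
R5 ← R5 − (4)·R2: [0, 0, 0, 0, 0]
Echelon form has 2 nonzero rows, so rank(A) = 2.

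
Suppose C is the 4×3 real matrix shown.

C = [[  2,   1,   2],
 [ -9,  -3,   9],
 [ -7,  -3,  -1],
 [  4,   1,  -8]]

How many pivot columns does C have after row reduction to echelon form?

Row reduce to echelon form.
R2 ← R2 + (9/2)·R1: [0, 3/2, 18]
R3 ← R3 + (7/2)·R1: [0, 1/2, 6]
R4 ← R4 − (2)·R1: [0, -1, -12]
R3 ← R3 − (1/3)·R2: [0, 0, 0]
R4 ← R4 + (2/3)·R2: [0, 0, 0]
Echelon form has 2 nonzero rows, so rank(C) = 2.
Each nonzero row contributes one pivot column: 2 pivot columns.

2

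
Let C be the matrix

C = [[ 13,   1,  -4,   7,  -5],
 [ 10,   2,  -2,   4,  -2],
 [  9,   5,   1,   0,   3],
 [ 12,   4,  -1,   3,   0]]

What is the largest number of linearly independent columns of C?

Row reduce to echelon form.
R2 ← R2 − (10/13)·R1: [0, 16/13, 14/13, -18/13, 24/13]
R3 ← R3 − (9/13)·R1: [0, 56/13, 49/13, -63/13, 84/13]
R4 ← R4 − (12/13)·R1: [0, 40/13, 35/13, -45/13, 60/13]
R3 ← R3 − (7/2)·R2: [0, 0, 0, 0, 0]
R4 ← R4 − (5/2)·R2: [0, 0, 0, 0, 0]
Echelon form has 2 nonzero rows, so rank(C) = 2.
The rank gives the maximum number of linearly independent columns: 2.

2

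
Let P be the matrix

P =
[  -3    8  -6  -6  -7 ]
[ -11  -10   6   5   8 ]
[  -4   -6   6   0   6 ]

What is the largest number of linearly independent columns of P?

Row reduce to echelon form.
R2 ← R2 − (11/3)·R1: [0, -118/3, 28, 27, 101/3]
R3 ← R3 − (4/3)·R1: [0, -50/3, 14, 8, 46/3]
R3 ← R3 − (25/59)·R2: [0, 0, 126/59, -203/59, 63/59]
Echelon form has 3 nonzero rows, so rank(P) = 3.
The rank gives the maximum number of linearly independent columns: 3.

3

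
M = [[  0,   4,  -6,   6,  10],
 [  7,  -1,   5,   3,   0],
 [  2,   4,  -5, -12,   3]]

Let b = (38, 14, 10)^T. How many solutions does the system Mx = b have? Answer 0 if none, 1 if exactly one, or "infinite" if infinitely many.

infinite

Row reduce the augmented matrix [M | b].
Swap R1 ↔ R2
R3 ← R3 − (2/7)·R1: [0, 30/7, -45/7, -90/7, 3, 6]
R3 ← R3 − (15/14)·R2: [0, 0, 0, -135/7, -54/7, -243/7]
The echelon form has 3 nonzero rows, and every pivot lies in the first 5 columns, so rank(M) = rank([M|b]) = 3.
The system is consistent.
rank = 3 < 5 unknowns, so there are infinitely many solutions.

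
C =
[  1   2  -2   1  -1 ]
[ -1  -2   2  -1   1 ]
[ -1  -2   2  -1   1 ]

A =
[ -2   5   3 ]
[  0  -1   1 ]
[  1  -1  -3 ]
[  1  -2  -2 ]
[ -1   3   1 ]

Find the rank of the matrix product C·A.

1

First compute CA:
[[ -2,   0,   8],
 [  2,   0,  -8],
 [  2,   0,  -8]]
Now row reduce the product.
R2 ← R2 + R1: [0, 0, 0]
R3 ← R3 + R1: [0, 0, 0]
1 nonzero row, so rank(CA) = 1.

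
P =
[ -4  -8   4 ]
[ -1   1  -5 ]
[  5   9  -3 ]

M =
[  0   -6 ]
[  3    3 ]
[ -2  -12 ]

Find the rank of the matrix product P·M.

2

First compute PM:
[[-32, -48],
 [ 13,  69],
 [ 33,  33]]
Now row reduce the product.
R2 ← R2 + (13/32)·R1: [0, 99/2]
R3 ← R3 + (33/32)·R1: [0, -33/2]
R3 ← R3 + (1/3)·R2: [0, 0]
2 nonzero rows, so rank(PM) = 2.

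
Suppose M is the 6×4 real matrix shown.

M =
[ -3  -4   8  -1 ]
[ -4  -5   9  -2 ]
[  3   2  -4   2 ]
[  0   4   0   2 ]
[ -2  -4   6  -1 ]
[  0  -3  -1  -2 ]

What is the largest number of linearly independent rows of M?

3

Row reduce to echelon form.
R2 ← R2 − (4/3)·R1: [0, 1/3, -5/3, -2/3]
R3 ← R3 + R1: [0, -2, 4, 1]
R5 ← R5 − (2/3)·R1: [0, -4/3, 2/3, -1/3]
R3 ← R3 + (6)·R2: [0, 0, -6, -3]
R4 ← R4 − (12)·R2: [0, 0, 20, 10]
R5 ← R5 + (4)·R2: [0, 0, -6, -3]
R6 ← R6 + (9)·R2: [0, 0, -16, -8]
R4 ← R4 + (10/3)·R3: [0, 0, 0, 0]
R5 ← R5 − R3: [0, 0, 0, 0]
R6 ← R6 − (8/3)·R3: [0, 0, 0, 0]
Echelon form has 3 nonzero rows, so rank(M) = 3.
The rank gives the maximum number of linearly independent rows: 3.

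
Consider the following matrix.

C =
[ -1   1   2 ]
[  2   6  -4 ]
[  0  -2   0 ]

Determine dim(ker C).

Row reduce to echelon form.
R2 ← R2 + (2)·R1: [0, 8, 0]
R3 ← R3 + (1/4)·R2: [0, 0, 0]
2 nonzero rows, so rank(C) = 2.
C has 3 columns; by rank–nullity, nullity = 3 − 2 = 1.

1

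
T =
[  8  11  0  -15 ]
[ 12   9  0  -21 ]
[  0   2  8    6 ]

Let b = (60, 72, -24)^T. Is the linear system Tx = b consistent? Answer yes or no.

yes

Row reduce the augmented matrix [T | b].
R2 ← R2 − (3/2)·R1: [0, -15/2, 0, 3/2, -18]
R3 ← R3 + (4/15)·R2: [0, 0, 8, 32/5, -144/5]
The echelon form has 3 nonzero rows, and every pivot lies in the first 4 columns, so rank(T) = rank([T|b]) = 3.
The system is consistent.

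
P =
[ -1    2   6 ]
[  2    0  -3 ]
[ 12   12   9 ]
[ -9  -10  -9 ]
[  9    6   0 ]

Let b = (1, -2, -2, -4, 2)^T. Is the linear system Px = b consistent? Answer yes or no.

Row reduce the augmented matrix [P | b].
R2 ← R2 + (2)·R1: [0, 4, 9, 0]
R3 ← R3 + (12)·R1: [0, 36, 81, 10]
R4 ← R4 − (9)·R1: [0, -28, -63, -13]
R5 ← R5 + (9)·R1: [0, 24, 54, 11]
R3 ← R3 − (9)·R2: [0, 0, 0, 10]
R4 ← R4 + (7)·R2: [0, 0, 0, -13]
R5 ← R5 − (6)·R2: [0, 0, 0, 11]
R4 ← R4 + (13/10)·R3: [0, 0, 0, 0]
R5 ← R5 − (11/10)·R3: [0, 0, 0, 0]
The echelon form has 3 nonzero rows; the last pivot sits in the augmented column, so rank(P) = 2 but rank([P|b]) = 3.
Since the ranks differ, the system is inconsistent.

no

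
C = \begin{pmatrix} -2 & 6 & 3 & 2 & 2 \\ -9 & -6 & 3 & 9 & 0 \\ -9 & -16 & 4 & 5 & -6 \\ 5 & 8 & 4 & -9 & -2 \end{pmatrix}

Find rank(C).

Row reduce to echelon form.
R2 ← R2 − (9/2)·R1: [0, -33, -21/2, 0, -9]
R3 ← R3 − (9/2)·R1: [0, -43, -19/2, -4, -15]
R4 ← R4 + (5/2)·R1: [0, 23, 23/2, -4, 3]
R3 ← R3 − (43/33)·R2: [0, 0, 46/11, -4, -36/11]
R4 ← R4 + (23/33)·R2: [0, 0, 46/11, -4, -36/11]
R4 ← R4 − R3: [0, 0, 0, 0, 0]
Echelon form has 3 nonzero rows, so rank(C) = 3.

3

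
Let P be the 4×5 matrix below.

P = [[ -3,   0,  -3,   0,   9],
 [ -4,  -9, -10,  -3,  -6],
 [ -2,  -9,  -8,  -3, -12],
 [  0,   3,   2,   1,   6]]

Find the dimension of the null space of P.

Row reduce to echelon form.
R2 ← R2 − (4/3)·R1: [0, -9, -6, -3, -18]
R3 ← R3 − (2/3)·R1: [0, -9, -6, -3, -18]
R3 ← R3 − R2: [0, 0, 0, 0, 0]
R4 ← R4 + (1/3)·R2: [0, 0, 0, 0, 0]
2 nonzero rows, so rank(P) = 2.
P has 5 columns; by rank–nullity, nullity = 5 − 2 = 3.

3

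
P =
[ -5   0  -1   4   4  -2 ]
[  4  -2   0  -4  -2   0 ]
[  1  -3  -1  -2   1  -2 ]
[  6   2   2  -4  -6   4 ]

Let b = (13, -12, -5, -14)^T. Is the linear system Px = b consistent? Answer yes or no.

yes

Row reduce the augmented matrix [P | b].
R2 ← R2 + (4/5)·R1: [0, -2, -4/5, -4/5, 6/5, -8/5, -8/5]
R3 ← R3 + (1/5)·R1: [0, -3, -6/5, -6/5, 9/5, -12/5, -12/5]
R4 ← R4 + (6/5)·R1: [0, 2, 4/5, 4/5, -6/5, 8/5, 8/5]
R3 ← R3 − (3/2)·R2: [0, 0, 0, 0, 0, 0, 0]
R4 ← R4 + R2: [0, 0, 0, 0, 0, 0, 0]
The echelon form has 2 nonzero rows, and every pivot lies in the first 6 columns, so rank(P) = rank([P|b]) = 2.
The system is consistent.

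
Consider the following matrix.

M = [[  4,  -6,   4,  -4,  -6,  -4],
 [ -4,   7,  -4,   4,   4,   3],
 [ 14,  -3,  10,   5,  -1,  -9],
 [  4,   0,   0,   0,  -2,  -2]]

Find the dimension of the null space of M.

Row reduce to echelon form.
R2 ← R2 + R1: [0, 1, 0, 0, -2, -1]
R3 ← R3 − (7/2)·R1: [0, 18, -4, 19, 20, 5]
R4 ← R4 − R1: [0, 6, -4, 4, 4, 2]
R3 ← R3 − (18)·R2: [0, 0, -4, 19, 56, 23]
R4 ← R4 − (6)·R2: [0, 0, -4, 4, 16, 8]
R4 ← R4 − R3: [0, 0, 0, -15, -40, -15]
4 nonzero rows, so rank(M) = 4.
M has 6 columns; by rank–nullity, nullity = 6 − 4 = 2.

2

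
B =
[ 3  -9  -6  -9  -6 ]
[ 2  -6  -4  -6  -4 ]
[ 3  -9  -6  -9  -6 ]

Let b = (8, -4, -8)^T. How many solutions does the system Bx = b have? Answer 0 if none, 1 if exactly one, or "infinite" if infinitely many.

Row reduce the augmented matrix [B | b].
R2 ← R2 − (2/3)·R1: [0, 0, 0, 0, 0, -28/3]
R3 ← R3 − R1: [0, 0, 0, 0, 0, -16]
R3 ← R3 − (12/7)·R2: [0, 0, 0, 0, 0, 0]
The echelon form has 2 nonzero rows; the last pivot sits in the augmented column, so rank(B) = 1 but rank([B|b]) = 2.
Since the ranks differ, the system is inconsistent.
It has no solutions.

0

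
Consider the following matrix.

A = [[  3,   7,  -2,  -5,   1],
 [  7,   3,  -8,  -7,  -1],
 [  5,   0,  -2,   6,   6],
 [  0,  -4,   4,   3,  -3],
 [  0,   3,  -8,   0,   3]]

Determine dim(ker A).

Row reduce to echelon form.
R2 ← R2 − (7/3)·R1: [0, -40/3, -10/3, 14/3, -10/3]
R3 ← R3 − (5/3)·R1: [0, -35/3, 4/3, 43/3, 13/3]
R3 ← R3 − (7/8)·R2: [0, 0, 17/4, 41/4, 29/4]
R4 ← R4 − (3/10)·R2: [0, 0, 5, 8/5, -2]
R5 ← R5 + (9/40)·R2: [0, 0, -35/4, 21/20, 9/4]
R4 ← R4 − (20/17)·R3: [0, 0, 0, -889/85, -179/17]
R5 ← R5 + (35/17)·R3: [0, 0, 0, 1883/85, 292/17]
R5 ← R5 + (269/127)·R4: [0, 0, 0, 0, -651/127]
5 nonzero rows, so rank(A) = 5.
A has 5 columns; by rank–nullity, nullity = 5 − 5 = 0.

0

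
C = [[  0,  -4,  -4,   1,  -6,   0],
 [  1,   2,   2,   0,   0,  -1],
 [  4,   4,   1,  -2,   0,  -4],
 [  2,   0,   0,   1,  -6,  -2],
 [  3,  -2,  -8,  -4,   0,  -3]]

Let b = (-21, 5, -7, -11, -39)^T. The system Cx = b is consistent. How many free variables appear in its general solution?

Row reduce the augmented matrix [C | b].
Swap R1 ↔ R2
R3 ← R3 − (4)·R1: [0, -4, -7, -2, 0, 0, -27]
R4 ← R4 − (2)·R1: [0, -4, -4, 1, -6, 0, -21]
R5 ← R5 − (3)·R1: [0, -8, -14, -4, 0, 0, -54]
R3 ← R3 − R2: [0, 0, -3, -3, 6, 0, -6]
R4 ← R4 − R2: [0, 0, 0, 0, 0, 0, 0]
R5 ← R5 − (2)·R2: [0, 0, -6, -6, 12, 0, -12]
R5 ← R5 − (2)·R3: [0, 0, 0, 0, 0, 0, 0]
The echelon form has 3 nonzero rows, and every pivot lies in the first 6 columns, so rank(C) = rank([C|b]) = 3.
The system is consistent.
Free variables = (unknowns) − (rank) = 6 − 3 = 3.

3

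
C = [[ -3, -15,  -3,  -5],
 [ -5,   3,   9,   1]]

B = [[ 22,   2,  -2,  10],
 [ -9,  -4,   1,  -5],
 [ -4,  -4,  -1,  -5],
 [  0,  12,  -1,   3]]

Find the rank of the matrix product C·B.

2

First compute CB:
[[ 81,   6,  -1,  45],
 [-173, -46,   3, -107]]
Now row reduce the product.
R2 ← R2 + (173/81)·R1: [0, -896/27, 70/81, -98/9]
2 nonzero rows, so rank(CB) = 2.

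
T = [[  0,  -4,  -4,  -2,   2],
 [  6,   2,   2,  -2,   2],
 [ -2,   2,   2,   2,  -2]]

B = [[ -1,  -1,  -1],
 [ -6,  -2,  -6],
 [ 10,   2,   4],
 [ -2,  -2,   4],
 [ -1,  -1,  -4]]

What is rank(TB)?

First compute TB:
[[-14,   2,  -8],
 [  4,  -4, -26],
 [  8,   0,  14]]
Now row reduce the product.
R2 ← R2 + (2/7)·R1: [0, -24/7, -198/7]
R3 ← R3 + (4/7)·R1: [0, 8/7, 66/7]
R3 ← R3 + (1/3)·R2: [0, 0, 0]
2 nonzero rows, so rank(TB) = 2.

2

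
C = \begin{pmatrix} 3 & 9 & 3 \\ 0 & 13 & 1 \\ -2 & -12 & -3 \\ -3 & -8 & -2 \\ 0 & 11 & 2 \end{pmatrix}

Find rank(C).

Row reduce to echelon form.
R3 ← R3 + (2/3)·R1: [0, -6, -1]
R4 ← R4 + R1: [0, 1, 1]
R3 ← R3 + (6/13)·R2: [0, 0, -7/13]
R4 ← R4 − (1/13)·R2: [0, 0, 12/13]
R5 ← R5 − (11/13)·R2: [0, 0, 15/13]
R4 ← R4 + (12/7)·R3: [0, 0, 0]
R5 ← R5 + (15/7)·R3: [0, 0, 0]
Echelon form has 3 nonzero rows, so rank(C) = 3.

3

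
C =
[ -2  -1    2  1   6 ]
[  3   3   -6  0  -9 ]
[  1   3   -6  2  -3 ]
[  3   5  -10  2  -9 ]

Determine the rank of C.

2

Row reduce to echelon form.
R2 ← R2 + (3/2)·R1: [0, 3/2, -3, 3/2, 0]
R3 ← R3 + (1/2)·R1: [0, 5/2, -5, 5/2, 0]
R4 ← R4 + (3/2)·R1: [0, 7/2, -7, 7/2, 0]
R3 ← R3 − (5/3)·R2: [0, 0, 0, 0, 0]
R4 ← R4 − (7/3)·R2: [0, 0, 0, 0, 0]
Echelon form has 2 nonzero rows, so rank(C) = 2.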